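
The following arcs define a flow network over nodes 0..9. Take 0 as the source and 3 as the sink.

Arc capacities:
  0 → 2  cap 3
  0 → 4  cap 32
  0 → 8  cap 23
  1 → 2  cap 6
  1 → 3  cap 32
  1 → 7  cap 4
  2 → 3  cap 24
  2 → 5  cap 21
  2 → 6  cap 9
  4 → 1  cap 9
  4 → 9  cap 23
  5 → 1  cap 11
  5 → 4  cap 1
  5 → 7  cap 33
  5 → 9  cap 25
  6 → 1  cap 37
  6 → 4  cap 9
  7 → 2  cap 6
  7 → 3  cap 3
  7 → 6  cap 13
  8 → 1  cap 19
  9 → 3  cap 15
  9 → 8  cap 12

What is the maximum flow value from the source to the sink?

augment #1: 0→2→3 bottleneck 3, total now 3
augment #2: 0→4→1→3 bottleneck 9, total now 12
augment #3: 0→4→9→3 bottleneck 15, total now 27
augment #4: 0→8→1→3 bottleneck 19, total now 46

Maximum flow value: 46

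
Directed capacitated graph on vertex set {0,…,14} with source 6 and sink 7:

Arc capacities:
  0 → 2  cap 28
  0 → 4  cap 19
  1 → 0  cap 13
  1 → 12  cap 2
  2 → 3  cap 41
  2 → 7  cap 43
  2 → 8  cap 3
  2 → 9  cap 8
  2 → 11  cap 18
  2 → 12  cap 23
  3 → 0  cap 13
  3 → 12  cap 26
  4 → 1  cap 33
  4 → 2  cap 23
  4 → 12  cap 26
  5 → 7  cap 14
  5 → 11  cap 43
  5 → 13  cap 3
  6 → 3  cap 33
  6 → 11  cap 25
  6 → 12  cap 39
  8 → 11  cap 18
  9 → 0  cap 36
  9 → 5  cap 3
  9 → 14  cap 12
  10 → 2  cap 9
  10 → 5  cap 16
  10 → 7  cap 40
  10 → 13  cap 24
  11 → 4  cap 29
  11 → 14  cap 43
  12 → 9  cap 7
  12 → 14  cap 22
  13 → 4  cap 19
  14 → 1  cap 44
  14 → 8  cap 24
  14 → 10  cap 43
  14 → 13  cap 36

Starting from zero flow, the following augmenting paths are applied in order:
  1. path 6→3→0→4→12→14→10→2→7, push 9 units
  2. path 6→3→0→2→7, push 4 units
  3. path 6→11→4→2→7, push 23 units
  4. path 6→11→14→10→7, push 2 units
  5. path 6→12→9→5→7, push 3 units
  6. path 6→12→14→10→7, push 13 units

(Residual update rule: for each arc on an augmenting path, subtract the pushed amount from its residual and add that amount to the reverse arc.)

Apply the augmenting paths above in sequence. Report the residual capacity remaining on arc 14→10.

Residual capacity of (14,10): 19

after path 1 (6→3→0→4→12→14→10→2→7, push 9): res(14,10)=34
after path 2 (6→3→0→2→7, push 4): res(14,10)=34
after path 3 (6→11→4→2→7, push 23): res(14,10)=34
after path 4 (6→11→14→10→7, push 2): res(14,10)=32
after path 5 (6→12→9→5→7, push 3): res(14,10)=32
after path 6 (6→12→14→10→7, push 13): res(14,10)=19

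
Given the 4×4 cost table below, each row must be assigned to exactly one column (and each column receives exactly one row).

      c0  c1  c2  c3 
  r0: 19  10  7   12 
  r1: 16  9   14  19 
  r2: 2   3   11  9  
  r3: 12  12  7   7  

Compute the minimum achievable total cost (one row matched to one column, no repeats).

optimal assignment: row0→col2 (cost 7), row1→col1 (cost 9), row2→col0 (cost 2), row3→col3 (cost 7)
total = 7 + 9 + 2 + 7 = 25

Minimum assignment cost: 25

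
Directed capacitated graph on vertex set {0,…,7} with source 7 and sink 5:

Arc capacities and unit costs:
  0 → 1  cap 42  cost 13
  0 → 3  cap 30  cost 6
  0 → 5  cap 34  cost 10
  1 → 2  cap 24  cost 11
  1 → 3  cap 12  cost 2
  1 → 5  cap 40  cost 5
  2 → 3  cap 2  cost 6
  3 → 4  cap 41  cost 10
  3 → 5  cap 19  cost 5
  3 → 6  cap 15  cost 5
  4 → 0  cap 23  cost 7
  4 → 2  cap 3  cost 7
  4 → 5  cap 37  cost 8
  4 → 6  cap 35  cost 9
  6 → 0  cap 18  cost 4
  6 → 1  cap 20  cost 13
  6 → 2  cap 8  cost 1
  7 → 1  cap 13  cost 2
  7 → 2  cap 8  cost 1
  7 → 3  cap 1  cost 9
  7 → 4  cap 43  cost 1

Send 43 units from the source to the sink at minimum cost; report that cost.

Minimum cost for 43 units: 361

shortest-cost path #1: 7→1→5 push 13 @ unit cost 7 (adds 91)
shortest-cost path #2: 7→4→5 push 30 @ unit cost 9 (adds 270)
total cost = 361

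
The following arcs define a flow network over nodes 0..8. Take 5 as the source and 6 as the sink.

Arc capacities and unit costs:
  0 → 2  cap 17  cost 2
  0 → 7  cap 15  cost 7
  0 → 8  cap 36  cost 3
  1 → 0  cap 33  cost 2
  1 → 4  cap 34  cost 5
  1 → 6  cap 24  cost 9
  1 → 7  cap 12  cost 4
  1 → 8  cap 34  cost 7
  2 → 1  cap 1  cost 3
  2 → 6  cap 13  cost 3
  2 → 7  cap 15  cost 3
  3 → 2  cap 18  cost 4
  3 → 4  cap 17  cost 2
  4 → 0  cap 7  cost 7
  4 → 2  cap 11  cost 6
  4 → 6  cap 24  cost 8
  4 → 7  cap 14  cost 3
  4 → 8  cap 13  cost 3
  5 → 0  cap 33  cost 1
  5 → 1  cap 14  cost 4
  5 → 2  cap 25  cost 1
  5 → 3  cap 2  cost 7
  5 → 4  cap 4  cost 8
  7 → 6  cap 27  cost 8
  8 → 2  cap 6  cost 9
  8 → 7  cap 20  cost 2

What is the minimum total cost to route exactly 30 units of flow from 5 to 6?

shortest-cost path #1: 5→2→6 push 13 @ unit cost 4 (adds 52)
shortest-cost path #2: 5→2→7→6 push 12 @ unit cost 12 (adds 144)
shortest-cost path #3: 5→1→6 push 5 @ unit cost 13 (adds 65)
total cost = 261

Minimum cost for 30 units: 261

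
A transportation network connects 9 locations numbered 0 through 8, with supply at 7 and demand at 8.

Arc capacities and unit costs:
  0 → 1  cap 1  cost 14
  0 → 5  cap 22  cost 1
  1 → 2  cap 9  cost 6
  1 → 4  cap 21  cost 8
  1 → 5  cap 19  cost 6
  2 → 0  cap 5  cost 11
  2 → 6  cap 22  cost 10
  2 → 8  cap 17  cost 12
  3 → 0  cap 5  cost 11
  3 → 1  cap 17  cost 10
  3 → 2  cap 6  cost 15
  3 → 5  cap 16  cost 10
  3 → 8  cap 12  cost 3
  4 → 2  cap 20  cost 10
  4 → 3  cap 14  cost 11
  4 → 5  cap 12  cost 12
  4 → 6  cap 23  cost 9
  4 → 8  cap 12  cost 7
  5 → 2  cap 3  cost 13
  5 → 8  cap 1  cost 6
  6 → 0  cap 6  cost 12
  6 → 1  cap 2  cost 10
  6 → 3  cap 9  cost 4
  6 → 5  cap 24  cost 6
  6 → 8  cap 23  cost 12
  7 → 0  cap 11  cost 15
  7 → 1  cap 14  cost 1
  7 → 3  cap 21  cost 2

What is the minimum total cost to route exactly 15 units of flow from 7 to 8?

shortest-cost path #1: 7→3→8 push 12 @ unit cost 5 (adds 60)
shortest-cost path #2: 7→1→5→8 push 1 @ unit cost 13 (adds 13)
shortest-cost path #3: 7→1→4→8 push 2 @ unit cost 16 (adds 32)
total cost = 105

Minimum cost for 15 units: 105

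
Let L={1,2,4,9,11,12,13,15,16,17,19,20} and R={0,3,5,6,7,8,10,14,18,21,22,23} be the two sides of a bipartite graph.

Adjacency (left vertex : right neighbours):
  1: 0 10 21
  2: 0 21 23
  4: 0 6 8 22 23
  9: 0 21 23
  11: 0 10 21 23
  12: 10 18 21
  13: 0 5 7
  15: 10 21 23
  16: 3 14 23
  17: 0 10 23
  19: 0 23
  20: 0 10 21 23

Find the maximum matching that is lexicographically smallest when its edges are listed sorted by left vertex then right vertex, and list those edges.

Lex-smallest maximum matching: {(1,0), (2,21), (4,6), (9,23), (11,10), (12,18), (13,5), (16,3)}

|M| = 8 (so the lex-smallest maximum matching has 8 edges)
process left vertices in ascending order; for each, take the smallest-labelled available neighbour that still permits 8 edges overall, or leave it unmatched if none does
lex-smallest matching: {1-0, 2-21, 4-6, 9-23, 11-10, 12-18, 13-5, 16-3}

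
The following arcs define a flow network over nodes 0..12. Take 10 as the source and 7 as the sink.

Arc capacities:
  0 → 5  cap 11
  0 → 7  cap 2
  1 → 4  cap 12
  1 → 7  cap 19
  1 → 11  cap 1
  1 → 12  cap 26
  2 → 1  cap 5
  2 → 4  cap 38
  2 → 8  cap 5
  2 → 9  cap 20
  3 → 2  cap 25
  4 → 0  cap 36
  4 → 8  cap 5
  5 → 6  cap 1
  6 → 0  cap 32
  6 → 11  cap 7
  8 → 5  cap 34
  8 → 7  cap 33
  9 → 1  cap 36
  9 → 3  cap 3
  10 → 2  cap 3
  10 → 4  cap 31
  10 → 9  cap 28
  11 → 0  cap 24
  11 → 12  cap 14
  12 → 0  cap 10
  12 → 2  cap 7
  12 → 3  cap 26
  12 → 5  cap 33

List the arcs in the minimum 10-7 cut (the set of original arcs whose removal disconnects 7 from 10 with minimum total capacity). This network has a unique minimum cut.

Min-cut arcs: {(0,7), (1,7), (2,8), (4,8)} (total capacity 31)

augment #1: 10→2→1→7 push 3
augment #2: 10→4→0→7 push 2
augment #3: 10→4→8→7 push 5
augment #4: 10→9→1→7 push 16
augment #5: 10→9→1→2→8→7 push 3
augment #6: 10→9→3→2→8→7 push 2
max flow = 31; residual-reachable set from 10 gives S-side
cut edges (S→T): {(0,7), (1,7), (2,8), (4,8)} total cap 31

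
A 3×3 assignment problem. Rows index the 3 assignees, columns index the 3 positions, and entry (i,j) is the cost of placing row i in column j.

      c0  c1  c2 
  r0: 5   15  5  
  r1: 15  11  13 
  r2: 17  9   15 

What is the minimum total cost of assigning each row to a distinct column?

Minimum assignment cost: 27

optimal assignment: row0→col0 (cost 5), row1→col2 (cost 13), row2→col1 (cost 9)
total = 5 + 13 + 9 = 27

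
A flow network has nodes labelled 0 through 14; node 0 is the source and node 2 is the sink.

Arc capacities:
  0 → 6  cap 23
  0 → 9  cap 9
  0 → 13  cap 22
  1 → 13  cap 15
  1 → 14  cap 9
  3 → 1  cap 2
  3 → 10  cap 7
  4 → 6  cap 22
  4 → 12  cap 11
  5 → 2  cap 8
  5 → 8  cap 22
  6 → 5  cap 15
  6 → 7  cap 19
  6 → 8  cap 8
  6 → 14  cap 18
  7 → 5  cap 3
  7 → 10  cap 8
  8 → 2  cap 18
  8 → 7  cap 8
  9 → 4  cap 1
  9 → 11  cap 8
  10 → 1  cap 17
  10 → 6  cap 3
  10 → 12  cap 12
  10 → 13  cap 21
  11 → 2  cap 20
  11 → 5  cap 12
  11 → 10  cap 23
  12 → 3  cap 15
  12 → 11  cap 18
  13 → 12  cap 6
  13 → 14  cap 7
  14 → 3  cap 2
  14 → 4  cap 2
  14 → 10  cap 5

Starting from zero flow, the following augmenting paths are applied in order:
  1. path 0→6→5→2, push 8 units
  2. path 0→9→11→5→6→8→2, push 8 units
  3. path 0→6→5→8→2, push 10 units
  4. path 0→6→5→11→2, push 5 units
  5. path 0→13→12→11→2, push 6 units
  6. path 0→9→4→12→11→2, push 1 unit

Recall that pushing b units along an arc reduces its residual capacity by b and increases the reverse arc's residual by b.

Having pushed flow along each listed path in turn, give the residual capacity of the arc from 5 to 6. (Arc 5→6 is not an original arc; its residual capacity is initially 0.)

after path 1 (0→6→5→2, push 8): res(5,6)=8
after path 2 (0→9→11→5→6→8→2, push 8): res(5,6)=0
after path 3 (0→6→5→8→2, push 10): res(5,6)=10
after path 4 (0→6→5→11→2, push 5): res(5,6)=15
after path 5 (0→13→12→11→2, push 6): res(5,6)=15
after path 6 (0→9→4→12→11→2, push 1): res(5,6)=15

Residual capacity of (5,6): 15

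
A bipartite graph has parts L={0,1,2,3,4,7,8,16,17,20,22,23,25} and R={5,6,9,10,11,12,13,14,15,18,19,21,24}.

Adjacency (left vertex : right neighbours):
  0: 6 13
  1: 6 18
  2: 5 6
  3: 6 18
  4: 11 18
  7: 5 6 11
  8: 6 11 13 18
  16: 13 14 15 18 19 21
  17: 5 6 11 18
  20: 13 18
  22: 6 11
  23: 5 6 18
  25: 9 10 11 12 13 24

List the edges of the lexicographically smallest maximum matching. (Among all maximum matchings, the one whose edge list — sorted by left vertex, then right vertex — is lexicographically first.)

|M| = 7 (so the lex-smallest maximum matching has 7 edges)
process left vertices in ascending order; for each, take the smallest-labelled available neighbour that still permits 7 edges overall, or leave it unmatched if none does
lex-smallest matching: {0-6, 1-18, 2-5, 4-11, 8-13, 16-14, 25-9}

Lex-smallest maximum matching: {(0,6), (1,18), (2,5), (4,11), (8,13), (16,14), (25,9)}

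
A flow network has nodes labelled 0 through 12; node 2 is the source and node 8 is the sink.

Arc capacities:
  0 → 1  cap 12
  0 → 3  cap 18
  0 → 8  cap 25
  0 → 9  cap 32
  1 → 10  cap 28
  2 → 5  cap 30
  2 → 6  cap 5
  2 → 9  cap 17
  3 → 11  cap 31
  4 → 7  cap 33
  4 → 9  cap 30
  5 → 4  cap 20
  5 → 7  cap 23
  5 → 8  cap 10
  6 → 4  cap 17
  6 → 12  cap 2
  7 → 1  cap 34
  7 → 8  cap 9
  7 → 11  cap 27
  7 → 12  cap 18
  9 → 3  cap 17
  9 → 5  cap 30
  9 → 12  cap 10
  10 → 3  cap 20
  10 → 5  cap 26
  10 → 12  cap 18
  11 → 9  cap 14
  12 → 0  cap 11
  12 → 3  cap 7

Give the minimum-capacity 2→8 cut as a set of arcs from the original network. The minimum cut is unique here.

augment #1: 2→5→8 push 10
augment #2: 2→5→7→8 push 9
augment #3: 2→6→12→0→8 push 2
augment #4: 2→9→12→0→8 push 9
max flow = 30; residual-reachable set from 2 gives S-side
cut edges (S→T): {(5,8), (7,8), (12,0)} total cap 30

Min-cut arcs: {(5,8), (7,8), (12,0)} (total capacity 30)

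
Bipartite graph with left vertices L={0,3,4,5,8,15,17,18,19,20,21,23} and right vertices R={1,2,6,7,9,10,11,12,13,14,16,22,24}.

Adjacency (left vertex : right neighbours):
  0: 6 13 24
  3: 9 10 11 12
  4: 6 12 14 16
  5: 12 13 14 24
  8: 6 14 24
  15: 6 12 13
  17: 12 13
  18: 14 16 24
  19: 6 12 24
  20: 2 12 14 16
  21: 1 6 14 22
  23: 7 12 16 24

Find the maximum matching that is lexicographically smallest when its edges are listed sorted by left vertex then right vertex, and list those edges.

|M| = 10 (so the lex-smallest maximum matching has 10 edges)
process left vertices in ascending order; for each, take the smallest-labelled available neighbour that still permits 10 edges overall, or leave it unmatched if none does
lex-smallest matching: {0-6, 3-9, 4-12, 5-13, 8-14, 18-16, 19-24, 20-2, 21-1, 23-7}

Lex-smallest maximum matching: {(0,6), (3,9), (4,12), (5,13), (8,14), (18,16), (19,24), (20,2), (21,1), (23,7)}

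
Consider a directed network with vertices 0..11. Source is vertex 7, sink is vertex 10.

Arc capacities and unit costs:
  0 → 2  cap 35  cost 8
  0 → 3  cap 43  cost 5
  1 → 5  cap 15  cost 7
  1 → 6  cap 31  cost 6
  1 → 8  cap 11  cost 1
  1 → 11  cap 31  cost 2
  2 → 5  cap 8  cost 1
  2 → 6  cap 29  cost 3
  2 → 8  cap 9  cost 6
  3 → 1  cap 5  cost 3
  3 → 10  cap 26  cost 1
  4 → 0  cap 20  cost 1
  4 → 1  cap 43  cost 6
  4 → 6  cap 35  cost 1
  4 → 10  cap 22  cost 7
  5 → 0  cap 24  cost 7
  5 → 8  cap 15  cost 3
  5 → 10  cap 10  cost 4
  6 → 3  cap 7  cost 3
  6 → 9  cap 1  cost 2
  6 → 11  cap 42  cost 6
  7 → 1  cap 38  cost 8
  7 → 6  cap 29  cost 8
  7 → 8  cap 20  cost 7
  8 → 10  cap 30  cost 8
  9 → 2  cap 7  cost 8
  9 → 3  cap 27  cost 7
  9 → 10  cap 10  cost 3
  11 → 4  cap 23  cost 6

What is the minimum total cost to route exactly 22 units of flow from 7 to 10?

shortest-cost path #1: 7→6→3→10 push 7 @ unit cost 12 (adds 84)
shortest-cost path #2: 7→6→9→10 push 1 @ unit cost 13 (adds 13)
shortest-cost path #3: 7→8→10 push 14 @ unit cost 15 (adds 210)
total cost = 307

Minimum cost for 22 units: 307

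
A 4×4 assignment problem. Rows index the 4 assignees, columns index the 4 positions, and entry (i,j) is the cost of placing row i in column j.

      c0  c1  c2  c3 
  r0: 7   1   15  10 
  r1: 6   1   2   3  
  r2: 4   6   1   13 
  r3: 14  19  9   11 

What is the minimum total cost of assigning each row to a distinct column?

Minimum assignment cost: 17

optimal assignment: row0→col1 (cost 1), row1→col3 (cost 3), row2→col0 (cost 4), row3→col2 (cost 9)
total = 1 + 3 + 4 + 9 = 17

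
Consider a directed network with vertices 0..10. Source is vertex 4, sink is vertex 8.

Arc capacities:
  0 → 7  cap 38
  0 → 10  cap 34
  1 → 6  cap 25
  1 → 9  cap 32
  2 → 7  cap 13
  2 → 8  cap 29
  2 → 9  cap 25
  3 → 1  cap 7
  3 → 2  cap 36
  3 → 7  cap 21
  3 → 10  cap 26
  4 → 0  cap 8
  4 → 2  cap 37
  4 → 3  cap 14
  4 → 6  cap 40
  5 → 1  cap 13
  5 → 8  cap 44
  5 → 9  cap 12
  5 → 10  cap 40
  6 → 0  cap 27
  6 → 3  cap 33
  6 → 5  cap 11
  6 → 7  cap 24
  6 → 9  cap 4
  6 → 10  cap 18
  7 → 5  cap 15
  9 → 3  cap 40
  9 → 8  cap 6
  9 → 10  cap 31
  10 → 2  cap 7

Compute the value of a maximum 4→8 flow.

Maximum flow value: 61

augment #1: 4→2→8 bottleneck 29, total now 29
augment #2: 4→2→9→8 bottleneck 6, total now 35
augment #3: 4→6→5→8 bottleneck 11, total now 46
augment #4: 4→0→7→5→8 bottleneck 8, total now 54
augment #5: 4→2→7→5→8 bottleneck 2, total now 56
augment #6: 4→3→7→5→8 bottleneck 5, total now 61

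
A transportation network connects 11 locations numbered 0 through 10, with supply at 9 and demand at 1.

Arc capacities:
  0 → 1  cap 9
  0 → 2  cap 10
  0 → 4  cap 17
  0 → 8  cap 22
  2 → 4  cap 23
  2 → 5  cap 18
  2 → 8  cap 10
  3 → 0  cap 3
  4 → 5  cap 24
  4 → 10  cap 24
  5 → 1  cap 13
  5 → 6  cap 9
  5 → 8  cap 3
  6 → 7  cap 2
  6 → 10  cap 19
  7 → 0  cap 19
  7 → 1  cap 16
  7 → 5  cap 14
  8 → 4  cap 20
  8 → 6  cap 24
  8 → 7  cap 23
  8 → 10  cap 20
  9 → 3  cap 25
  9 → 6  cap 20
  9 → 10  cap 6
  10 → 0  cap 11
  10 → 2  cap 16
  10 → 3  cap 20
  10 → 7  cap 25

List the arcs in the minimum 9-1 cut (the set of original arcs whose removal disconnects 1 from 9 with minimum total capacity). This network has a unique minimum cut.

augment #1: 9→3→0→1 push 3
augment #2: 9→6→7→1 push 2
augment #3: 9→10→0→1 push 6
augment #4: 9→6→10→7→1 push 14
augment #5: 9→6→10→2→5→1 push 4
max flow = 29; residual-reachable set from 9 gives S-side
cut edges (S→T): {(3,0), (9,6), (9,10)} total cap 29

Min-cut arcs: {(3,0), (9,6), (9,10)} (total capacity 29)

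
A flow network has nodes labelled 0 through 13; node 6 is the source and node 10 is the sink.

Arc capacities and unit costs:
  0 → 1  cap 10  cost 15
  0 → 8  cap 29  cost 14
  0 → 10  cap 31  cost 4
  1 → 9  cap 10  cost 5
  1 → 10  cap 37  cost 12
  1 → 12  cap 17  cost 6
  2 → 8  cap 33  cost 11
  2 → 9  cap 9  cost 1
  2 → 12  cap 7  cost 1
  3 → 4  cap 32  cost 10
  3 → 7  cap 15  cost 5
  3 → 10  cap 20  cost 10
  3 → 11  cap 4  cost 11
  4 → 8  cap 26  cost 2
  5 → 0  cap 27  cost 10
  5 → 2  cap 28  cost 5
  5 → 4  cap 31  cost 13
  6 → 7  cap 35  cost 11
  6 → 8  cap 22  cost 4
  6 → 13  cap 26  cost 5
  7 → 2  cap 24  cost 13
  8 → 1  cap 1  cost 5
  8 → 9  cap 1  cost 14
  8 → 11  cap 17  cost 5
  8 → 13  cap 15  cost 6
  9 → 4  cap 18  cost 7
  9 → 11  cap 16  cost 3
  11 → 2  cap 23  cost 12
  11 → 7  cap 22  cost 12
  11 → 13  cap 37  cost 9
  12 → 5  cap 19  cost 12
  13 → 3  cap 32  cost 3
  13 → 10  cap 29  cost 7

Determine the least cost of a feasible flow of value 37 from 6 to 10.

shortest-cost path #1: 6→13→10 push 26 @ unit cost 12 (adds 312)
shortest-cost path #2: 6→8→13→10 push 3 @ unit cost 17 (adds 51)
shortest-cost path #3: 6→8→1→10 push 1 @ unit cost 21 (adds 21)
shortest-cost path #4: 6→8→13→3→10 push 7 @ unit cost 23 (adds 161)
total cost = 545

Minimum cost for 37 units: 545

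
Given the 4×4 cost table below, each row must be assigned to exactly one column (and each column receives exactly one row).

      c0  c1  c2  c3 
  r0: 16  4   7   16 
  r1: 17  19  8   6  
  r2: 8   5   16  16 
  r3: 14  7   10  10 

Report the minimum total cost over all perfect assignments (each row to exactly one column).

one of 2 optimal assignments: row0→col1 (cost 4), row1→col3 (cost 6), row2→col0 (cost 8), row3→col2 (cost 10)
total = 4 + 6 + 8 + 10 = 28

Minimum assignment cost: 28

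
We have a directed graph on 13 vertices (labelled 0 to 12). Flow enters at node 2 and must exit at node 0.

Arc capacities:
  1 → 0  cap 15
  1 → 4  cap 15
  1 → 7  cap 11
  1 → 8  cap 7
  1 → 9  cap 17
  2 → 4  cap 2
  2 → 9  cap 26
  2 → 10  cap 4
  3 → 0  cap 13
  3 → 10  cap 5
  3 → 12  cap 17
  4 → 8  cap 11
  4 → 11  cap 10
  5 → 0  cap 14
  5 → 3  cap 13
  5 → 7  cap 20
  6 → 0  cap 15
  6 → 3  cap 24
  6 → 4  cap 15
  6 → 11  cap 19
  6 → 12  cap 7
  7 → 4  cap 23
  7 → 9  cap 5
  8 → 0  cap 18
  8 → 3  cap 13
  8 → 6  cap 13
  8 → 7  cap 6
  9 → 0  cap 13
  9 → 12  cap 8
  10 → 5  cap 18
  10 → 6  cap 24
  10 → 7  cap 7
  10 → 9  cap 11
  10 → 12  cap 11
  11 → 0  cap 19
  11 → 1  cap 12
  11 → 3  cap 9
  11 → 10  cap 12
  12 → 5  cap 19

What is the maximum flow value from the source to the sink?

augment #1: 2→9→0 bottleneck 13, total now 13
augment #2: 2→4→8→0 bottleneck 2, total now 15
augment #3: 2→10→5→0 bottleneck 4, total now 19
augment #4: 2→9→12→5→0 bottleneck 8, total now 27

Maximum flow value: 27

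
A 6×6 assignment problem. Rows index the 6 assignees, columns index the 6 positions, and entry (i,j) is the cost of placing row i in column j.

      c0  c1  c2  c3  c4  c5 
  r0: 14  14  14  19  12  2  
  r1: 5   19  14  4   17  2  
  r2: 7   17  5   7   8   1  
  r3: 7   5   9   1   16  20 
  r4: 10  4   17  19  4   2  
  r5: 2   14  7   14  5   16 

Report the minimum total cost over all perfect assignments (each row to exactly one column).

one of 2 optimal assignments: row0→col5 (cost 2), row1→col0 (cost 5), row2→col2 (cost 5), row3→col3 (cost 1), row4→col1 (cost 4), row5→col4 (cost 5)
total = 2 + 5 + 5 + 1 + 4 + 5 = 22

Minimum assignment cost: 22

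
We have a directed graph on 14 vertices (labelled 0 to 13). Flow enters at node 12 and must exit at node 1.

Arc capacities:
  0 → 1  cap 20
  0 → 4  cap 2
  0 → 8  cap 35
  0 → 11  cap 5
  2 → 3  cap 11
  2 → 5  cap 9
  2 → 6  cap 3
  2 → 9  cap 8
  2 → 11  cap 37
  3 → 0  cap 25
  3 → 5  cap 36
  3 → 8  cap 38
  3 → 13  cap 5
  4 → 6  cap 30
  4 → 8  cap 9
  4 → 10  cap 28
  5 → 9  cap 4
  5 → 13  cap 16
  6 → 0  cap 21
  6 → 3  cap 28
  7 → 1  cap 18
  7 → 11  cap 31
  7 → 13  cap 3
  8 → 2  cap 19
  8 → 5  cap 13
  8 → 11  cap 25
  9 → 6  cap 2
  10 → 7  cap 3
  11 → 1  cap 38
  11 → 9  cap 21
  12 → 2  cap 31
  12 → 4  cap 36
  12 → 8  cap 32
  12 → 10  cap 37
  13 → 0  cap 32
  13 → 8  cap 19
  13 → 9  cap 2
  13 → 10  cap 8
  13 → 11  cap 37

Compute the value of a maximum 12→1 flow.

augment #1: 12→2→11→1 bottleneck 31, total now 31
augment #2: 12→8→11→1 bottleneck 7, total now 38
augment #3: 12→10→7→1 bottleneck 3, total now 41
augment #4: 12→4→6→0→1 bottleneck 20, total now 61

Maximum flow value: 61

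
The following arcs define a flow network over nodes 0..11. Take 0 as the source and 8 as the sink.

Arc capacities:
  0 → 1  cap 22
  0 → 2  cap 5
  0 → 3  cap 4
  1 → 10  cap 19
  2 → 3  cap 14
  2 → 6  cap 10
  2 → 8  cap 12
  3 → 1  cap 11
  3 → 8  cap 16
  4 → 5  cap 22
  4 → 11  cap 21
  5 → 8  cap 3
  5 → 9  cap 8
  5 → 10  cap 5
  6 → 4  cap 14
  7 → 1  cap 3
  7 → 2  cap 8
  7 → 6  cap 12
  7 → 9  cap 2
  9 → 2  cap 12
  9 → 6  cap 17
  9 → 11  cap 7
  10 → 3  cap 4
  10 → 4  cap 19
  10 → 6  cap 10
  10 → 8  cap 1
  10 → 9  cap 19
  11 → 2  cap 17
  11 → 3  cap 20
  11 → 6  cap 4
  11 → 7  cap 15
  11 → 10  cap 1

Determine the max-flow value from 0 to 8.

Maximum flow value: 28

augment #1: 0→2→8 bottleneck 5, total now 5
augment #2: 0→3→8 bottleneck 4, total now 9
augment #3: 0→1→10→8 bottleneck 1, total now 10
augment #4: 0→1→10→3→8 bottleneck 4, total now 14
augment #5: 0→1→10→4→5→8 bottleneck 3, total now 17
augment #6: 0→1→10→9→2→8 bottleneck 7, total now 24
augment #7: 0→1→10→4→11→3→8 bottleneck 4, total now 28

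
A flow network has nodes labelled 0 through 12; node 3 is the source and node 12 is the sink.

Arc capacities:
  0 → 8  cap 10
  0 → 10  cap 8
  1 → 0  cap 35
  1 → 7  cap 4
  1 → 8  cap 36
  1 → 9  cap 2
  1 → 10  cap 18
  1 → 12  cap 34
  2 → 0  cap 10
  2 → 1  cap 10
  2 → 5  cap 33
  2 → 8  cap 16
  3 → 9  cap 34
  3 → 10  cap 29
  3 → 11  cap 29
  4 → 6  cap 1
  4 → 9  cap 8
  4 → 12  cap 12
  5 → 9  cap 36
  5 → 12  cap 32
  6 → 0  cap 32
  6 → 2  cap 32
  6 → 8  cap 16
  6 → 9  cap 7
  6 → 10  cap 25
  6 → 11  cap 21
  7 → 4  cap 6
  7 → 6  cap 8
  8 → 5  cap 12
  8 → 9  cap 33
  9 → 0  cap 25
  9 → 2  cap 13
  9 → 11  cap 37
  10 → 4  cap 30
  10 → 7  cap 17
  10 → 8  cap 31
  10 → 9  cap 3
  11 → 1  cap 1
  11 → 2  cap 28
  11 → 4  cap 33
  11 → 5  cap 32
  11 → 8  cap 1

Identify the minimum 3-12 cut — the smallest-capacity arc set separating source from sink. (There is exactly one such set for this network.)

augment #1: 3→10→4→12 push 12
augment #2: 3→11→1→12 push 1
augment #3: 3→11→5→12 push 28
augment #4: 3→9→2→1→12 push 10
augment #5: 3→9→2→5→12 push 3
augment #6: 3→9→11→5→12 push 1
max flow = 55; residual-reachable set from 3 gives S-side
cut edges (S→T): {(2,1), (4,12), (5,12), (11,1)} total cap 55

Min-cut arcs: {(2,1), (4,12), (5,12), (11,1)} (total capacity 55)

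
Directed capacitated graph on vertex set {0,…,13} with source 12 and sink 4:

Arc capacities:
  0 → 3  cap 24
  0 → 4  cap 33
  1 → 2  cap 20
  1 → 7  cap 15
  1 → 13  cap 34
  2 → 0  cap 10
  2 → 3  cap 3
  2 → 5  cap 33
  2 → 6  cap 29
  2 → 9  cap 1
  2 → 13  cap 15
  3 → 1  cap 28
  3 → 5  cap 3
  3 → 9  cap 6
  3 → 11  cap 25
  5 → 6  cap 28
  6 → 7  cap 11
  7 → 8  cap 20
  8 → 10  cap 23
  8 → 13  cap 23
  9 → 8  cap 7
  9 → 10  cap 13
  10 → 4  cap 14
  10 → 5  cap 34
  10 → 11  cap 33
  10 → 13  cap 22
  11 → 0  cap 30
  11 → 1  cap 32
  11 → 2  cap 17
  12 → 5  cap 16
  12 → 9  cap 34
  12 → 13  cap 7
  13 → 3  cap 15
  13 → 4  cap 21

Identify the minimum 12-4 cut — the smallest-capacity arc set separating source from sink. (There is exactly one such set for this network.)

augment #1: 12→13→4 push 7
augment #2: 12→9→10→4 push 13
augment #3: 12→9→8→10→4 push 1
augment #4: 12→9→8→13→4 push 6
augment #5: 12→5→6→7→8→13→4 push 8
augment #6: 12→5→6→7→8→10→11→0→4 push 3
max flow = 38; residual-reachable set from 12 gives S-side
cut edges (S→T): {(6,7), (9,8), (9,10), (12,13)} total cap 38

Min-cut arcs: {(6,7), (9,8), (9,10), (12,13)} (total capacity 38)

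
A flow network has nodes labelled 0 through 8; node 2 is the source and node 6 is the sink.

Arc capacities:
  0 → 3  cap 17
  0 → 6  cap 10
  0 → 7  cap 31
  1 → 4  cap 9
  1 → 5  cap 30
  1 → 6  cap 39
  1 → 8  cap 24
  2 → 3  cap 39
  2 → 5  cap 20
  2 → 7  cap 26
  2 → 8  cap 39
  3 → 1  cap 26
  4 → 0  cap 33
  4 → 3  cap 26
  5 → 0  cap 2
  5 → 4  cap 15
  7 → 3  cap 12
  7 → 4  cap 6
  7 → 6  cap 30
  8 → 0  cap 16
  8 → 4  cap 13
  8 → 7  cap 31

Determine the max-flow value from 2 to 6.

Maximum flow value: 66

augment #1: 2→7→6 bottleneck 26, total now 26
augment #2: 2→3→1→6 bottleneck 26, total now 52
augment #3: 2→5→0→6 bottleneck 2, total now 54
augment #4: 2→8→0→6 bottleneck 8, total now 62
augment #5: 2→8→7→6 bottleneck 4, total now 66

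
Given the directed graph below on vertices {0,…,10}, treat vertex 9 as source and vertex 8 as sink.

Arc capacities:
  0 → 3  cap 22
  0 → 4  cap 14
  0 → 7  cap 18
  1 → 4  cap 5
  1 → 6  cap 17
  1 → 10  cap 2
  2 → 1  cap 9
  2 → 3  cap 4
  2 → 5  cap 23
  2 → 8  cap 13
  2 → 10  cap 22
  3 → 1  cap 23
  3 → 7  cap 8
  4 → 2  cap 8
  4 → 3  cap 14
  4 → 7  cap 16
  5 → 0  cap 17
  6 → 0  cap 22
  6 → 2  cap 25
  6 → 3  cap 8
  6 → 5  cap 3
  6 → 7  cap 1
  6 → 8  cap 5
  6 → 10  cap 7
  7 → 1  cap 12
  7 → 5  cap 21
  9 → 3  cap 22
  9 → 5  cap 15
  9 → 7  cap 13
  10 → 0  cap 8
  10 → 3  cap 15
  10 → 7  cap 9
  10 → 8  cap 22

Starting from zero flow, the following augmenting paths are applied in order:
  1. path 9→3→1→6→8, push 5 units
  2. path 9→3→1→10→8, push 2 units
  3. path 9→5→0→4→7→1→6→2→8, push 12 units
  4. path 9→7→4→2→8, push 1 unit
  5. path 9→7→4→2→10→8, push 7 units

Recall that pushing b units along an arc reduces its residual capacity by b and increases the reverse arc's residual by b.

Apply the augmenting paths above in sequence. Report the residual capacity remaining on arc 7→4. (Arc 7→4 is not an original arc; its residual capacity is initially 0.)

Residual capacity of (7,4): 4

after path 1 (9→3→1→6→8, push 5): res(7,4)=0
after path 2 (9→3→1→10→8, push 2): res(7,4)=0
after path 3 (9→5→0→4→7→1→6→2→8, push 12): res(7,4)=12
after path 4 (9→7→4→2→8, push 1): res(7,4)=11
after path 5 (9→7→4→2→10→8, push 7): res(7,4)=4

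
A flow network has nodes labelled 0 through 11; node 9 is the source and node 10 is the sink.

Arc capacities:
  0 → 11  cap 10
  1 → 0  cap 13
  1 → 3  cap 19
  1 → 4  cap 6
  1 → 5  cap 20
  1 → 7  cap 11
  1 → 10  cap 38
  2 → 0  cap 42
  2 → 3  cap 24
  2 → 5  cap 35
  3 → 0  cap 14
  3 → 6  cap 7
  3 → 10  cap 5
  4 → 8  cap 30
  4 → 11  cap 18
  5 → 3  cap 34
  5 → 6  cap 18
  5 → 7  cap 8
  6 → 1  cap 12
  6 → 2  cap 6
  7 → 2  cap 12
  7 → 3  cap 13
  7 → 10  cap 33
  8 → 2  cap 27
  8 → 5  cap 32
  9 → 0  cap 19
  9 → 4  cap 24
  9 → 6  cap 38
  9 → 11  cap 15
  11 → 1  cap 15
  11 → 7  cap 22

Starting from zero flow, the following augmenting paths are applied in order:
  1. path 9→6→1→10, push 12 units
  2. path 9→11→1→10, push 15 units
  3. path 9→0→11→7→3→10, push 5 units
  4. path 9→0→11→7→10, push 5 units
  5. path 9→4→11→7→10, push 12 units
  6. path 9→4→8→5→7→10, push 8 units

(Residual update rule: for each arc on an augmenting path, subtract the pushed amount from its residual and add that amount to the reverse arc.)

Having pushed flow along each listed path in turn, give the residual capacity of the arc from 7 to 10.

after path 1 (9→6→1→10, push 12): res(7,10)=33
after path 2 (9→11→1→10, push 15): res(7,10)=33
after path 3 (9→0→11→7→3→10, push 5): res(7,10)=33
after path 4 (9→0→11→7→10, push 5): res(7,10)=28
after path 5 (9→4→11→7→10, push 12): res(7,10)=16
after path 6 (9→4→8→5→7→10, push 8): res(7,10)=8

Residual capacity of (7,10): 8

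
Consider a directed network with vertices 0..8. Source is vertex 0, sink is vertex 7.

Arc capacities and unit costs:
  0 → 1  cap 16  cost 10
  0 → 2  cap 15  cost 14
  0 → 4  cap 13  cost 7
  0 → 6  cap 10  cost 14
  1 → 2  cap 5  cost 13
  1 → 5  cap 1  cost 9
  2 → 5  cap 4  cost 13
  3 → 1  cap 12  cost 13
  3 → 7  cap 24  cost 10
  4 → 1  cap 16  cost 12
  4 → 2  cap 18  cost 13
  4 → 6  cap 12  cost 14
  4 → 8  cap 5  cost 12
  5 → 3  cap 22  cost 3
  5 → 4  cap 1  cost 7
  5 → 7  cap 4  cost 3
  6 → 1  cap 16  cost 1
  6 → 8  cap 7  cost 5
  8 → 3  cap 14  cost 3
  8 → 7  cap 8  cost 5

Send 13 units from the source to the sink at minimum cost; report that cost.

Minimum cost for 13 units: 336

shortest-cost path #1: 0→1→5→7 push 1 @ unit cost 22 (adds 22)
shortest-cost path #2: 0→4→8→7 push 5 @ unit cost 24 (adds 120)
shortest-cost path #3: 0→6→8→7 push 3 @ unit cost 24 (adds 72)
shortest-cost path #4: 0→2→5→7 push 3 @ unit cost 30 (adds 90)
shortest-cost path #5: 0→6→8→3→7 push 1 @ unit cost 32 (adds 32)
total cost = 336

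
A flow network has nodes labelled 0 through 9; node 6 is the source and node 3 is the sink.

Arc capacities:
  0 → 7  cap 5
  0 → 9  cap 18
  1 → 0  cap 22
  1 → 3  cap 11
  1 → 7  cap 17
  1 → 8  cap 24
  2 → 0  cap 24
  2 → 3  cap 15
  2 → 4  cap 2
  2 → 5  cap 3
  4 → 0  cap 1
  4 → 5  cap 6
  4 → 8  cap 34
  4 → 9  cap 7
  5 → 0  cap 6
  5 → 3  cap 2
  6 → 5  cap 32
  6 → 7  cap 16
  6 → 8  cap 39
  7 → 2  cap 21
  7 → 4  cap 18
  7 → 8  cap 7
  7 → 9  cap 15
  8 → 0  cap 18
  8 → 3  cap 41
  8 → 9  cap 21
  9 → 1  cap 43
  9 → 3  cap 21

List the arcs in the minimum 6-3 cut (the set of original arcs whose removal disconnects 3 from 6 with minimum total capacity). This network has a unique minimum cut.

augment #1: 6→5→3 push 2
augment #2: 6→8→3 push 39
augment #3: 6→7→2→3 push 15
augment #4: 6→7→8→3 push 1
augment #5: 6→5→0→9→3 push 6
max flow = 63; residual-reachable set from 6 gives S-side
cut edges (S→T): {(5,0), (5,3), (6,7), (6,8)} total cap 63

Min-cut arcs: {(5,0), (5,3), (6,7), (6,8)} (total capacity 63)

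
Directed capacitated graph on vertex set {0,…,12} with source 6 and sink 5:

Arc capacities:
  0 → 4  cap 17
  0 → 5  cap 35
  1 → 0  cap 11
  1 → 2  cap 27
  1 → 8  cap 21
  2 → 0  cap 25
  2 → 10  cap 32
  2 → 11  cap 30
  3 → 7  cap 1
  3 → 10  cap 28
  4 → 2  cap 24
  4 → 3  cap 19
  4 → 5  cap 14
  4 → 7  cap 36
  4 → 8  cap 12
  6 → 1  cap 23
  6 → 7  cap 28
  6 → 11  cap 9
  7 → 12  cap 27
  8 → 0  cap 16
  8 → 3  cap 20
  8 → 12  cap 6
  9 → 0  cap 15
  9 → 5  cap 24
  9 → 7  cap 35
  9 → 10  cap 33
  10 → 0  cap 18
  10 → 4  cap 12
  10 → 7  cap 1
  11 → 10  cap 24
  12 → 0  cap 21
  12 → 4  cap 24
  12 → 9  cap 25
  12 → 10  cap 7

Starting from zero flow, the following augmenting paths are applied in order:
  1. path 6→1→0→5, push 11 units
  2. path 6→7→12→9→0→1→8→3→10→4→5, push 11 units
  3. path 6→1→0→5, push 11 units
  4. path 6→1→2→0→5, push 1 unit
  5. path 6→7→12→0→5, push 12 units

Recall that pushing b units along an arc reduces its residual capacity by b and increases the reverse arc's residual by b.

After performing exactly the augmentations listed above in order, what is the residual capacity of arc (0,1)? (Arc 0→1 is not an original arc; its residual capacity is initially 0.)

Residual capacity of (0,1): 11

after path 1 (6→1→0→5, push 11): res(0,1)=11
after path 2 (6→7→12→9→0→1→8→3→10→4→5, push 11): res(0,1)=0
after path 3 (6→1→0→5, push 11): res(0,1)=11
after path 4 (6→1→2→0→5, push 1): res(0,1)=11
after path 5 (6→7→12→0→5, push 12): res(0,1)=11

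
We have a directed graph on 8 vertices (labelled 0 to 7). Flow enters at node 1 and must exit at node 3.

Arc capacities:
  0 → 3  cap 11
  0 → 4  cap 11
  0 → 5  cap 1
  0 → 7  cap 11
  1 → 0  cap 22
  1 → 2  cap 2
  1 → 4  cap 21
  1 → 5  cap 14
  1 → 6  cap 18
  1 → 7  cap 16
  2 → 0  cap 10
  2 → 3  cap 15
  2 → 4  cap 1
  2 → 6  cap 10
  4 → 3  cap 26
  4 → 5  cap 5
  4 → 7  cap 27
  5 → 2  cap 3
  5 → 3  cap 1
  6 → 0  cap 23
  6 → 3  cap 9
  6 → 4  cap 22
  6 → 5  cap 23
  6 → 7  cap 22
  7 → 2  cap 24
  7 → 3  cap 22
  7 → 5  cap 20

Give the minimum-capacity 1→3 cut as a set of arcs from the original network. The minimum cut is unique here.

augment #1: 1→0→3 push 11
augment #2: 1→2→3 push 2
augment #3: 1→4→3 push 21
augment #4: 1→5→3 push 1
augment #5: 1→6→3 push 9
augment #6: 1→7→3 push 16
augment #7: 1→0→4→3 push 5
augment #8: 1→0→7→3 push 6
augment #9: 1→5→2→3 push 3
augment #10: 1→6→7→2→3 push 9
max flow = 83; residual-reachable set from 1 gives S-side
cut edges (S→T): {(1,0), (1,2), (1,4), (1,6), (1,7), (5,2), (5,3)} total cap 83

Min-cut arcs: {(1,0), (1,2), (1,4), (1,6), (1,7), (5,2), (5,3)} (total capacity 83)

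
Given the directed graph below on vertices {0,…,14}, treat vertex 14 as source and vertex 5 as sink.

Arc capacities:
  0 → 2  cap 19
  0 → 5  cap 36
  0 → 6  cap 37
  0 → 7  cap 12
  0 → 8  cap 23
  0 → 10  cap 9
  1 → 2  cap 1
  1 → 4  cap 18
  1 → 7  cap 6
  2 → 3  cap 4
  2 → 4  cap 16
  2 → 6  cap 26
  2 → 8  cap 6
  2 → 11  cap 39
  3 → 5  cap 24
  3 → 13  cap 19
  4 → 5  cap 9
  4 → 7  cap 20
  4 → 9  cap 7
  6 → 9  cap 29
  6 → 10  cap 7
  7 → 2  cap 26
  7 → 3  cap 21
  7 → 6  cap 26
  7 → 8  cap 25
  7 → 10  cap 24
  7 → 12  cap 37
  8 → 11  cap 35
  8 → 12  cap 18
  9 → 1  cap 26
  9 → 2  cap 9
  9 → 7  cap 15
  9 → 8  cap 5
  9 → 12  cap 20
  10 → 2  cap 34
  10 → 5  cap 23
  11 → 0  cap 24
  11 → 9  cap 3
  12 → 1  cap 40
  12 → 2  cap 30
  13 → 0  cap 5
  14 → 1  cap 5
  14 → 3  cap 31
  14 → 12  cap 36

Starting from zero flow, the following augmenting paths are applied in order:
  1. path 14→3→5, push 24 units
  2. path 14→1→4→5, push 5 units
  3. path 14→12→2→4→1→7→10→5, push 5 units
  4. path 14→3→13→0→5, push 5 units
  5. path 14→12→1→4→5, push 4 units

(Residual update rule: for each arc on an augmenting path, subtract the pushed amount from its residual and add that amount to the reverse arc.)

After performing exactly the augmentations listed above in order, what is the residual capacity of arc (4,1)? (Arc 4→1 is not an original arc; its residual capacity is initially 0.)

Residual capacity of (4,1): 4

after path 1 (14→3→5, push 24): res(4,1)=0
after path 2 (14→1→4→5, push 5): res(4,1)=5
after path 3 (14→12→2→4→1→7→10→5, push 5): res(4,1)=0
after path 4 (14→3→13→0→5, push 5): res(4,1)=0
after path 5 (14→12→1→4→5, push 4): res(4,1)=4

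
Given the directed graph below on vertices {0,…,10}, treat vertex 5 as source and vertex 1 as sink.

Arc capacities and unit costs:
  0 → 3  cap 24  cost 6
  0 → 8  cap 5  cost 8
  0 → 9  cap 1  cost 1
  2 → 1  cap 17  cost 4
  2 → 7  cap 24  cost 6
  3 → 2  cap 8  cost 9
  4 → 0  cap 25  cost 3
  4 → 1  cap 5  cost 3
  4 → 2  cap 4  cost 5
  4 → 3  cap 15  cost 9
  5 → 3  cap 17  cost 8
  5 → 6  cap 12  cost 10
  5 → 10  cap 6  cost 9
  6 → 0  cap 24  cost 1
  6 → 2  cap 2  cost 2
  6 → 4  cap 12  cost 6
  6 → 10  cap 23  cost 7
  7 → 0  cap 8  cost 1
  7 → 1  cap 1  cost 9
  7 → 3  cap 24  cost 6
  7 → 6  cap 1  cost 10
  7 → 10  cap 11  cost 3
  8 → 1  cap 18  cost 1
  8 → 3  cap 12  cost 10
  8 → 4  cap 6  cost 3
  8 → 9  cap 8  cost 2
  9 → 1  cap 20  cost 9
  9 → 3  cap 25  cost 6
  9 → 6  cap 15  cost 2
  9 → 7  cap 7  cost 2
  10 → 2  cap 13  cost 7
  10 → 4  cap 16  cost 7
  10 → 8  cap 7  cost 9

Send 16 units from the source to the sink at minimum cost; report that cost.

Minimum cost for 16 units: 301

shortest-cost path #1: 5→6→2→1 push 2 @ unit cost 16 (adds 32)
shortest-cost path #2: 5→6→4→1 push 5 @ unit cost 19 (adds 95)
shortest-cost path #3: 5→10→8→1 push 6 @ unit cost 19 (adds 114)
shortest-cost path #4: 5→6→0→8→1 push 3 @ unit cost 20 (adds 60)
total cost = 301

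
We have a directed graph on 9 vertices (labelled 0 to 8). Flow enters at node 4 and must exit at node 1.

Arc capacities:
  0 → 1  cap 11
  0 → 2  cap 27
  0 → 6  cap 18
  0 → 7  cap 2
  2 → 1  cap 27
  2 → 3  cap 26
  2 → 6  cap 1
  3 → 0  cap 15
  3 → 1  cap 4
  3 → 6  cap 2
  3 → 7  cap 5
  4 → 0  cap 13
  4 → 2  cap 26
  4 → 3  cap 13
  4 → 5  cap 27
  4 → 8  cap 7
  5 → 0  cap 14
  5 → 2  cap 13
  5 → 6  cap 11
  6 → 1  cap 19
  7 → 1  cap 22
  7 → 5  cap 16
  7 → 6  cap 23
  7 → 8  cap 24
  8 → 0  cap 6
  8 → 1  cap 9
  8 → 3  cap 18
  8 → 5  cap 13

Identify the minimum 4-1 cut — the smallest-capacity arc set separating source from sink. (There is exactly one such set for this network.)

augment #1: 4→0→1 push 11
augment #2: 4→2→1 push 26
augment #3: 4→3→1 push 4
augment #4: 4→8→1 push 7
augment #5: 4→0→2→1 push 1
augment #6: 4→0→6→1 push 1
augment #7: 4→3→6→1 push 2
augment #8: 4→3→7→1 push 5
augment #9: 4→5→6→1 push 11
augment #10: 4→3→0→6→1 push 2
augment #11: 4→5→0→6→1 push 3
augment #12: 4→5→0→7→1 push 2
max flow = 75; residual-reachable set from 4 gives S-side
cut edges (S→T): {(0,1), (0,7), (2,1), (3,1), (3,7), (4,8), (6,1)} total cap 75

Min-cut arcs: {(0,1), (0,7), (2,1), (3,1), (3,7), (4,8), (6,1)} (total capacity 75)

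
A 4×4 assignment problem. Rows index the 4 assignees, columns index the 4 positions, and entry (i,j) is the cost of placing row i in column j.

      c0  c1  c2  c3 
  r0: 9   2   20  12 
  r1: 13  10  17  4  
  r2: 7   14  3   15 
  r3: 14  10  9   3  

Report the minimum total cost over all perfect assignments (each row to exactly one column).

Minimum assignment cost: 21

optimal assignment: row0→col1 (cost 2), row1→col0 (cost 13), row2→col2 (cost 3), row3→col3 (cost 3)
total = 2 + 13 + 3 + 3 = 21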